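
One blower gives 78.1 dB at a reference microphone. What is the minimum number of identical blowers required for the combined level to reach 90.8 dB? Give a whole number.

19

The shortfall is 90.8 − 78.1 = 12.7 dB, and N units add 10·log₁₀ N, so need 10·log₁₀ N ≥ 12.7.
N ≥ 10^(12.7/10) = 18.621, so N = 19.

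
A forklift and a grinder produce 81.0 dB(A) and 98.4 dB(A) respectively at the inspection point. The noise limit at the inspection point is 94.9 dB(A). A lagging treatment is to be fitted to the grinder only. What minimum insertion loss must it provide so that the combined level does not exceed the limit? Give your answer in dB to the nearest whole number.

Everything except the grinder sums to 10^(81.0/10) = 1.259e+08 in linear terms, 81.00 dB(A).
To meet 94.9 dB(A) overall, the treated grinder may contribute at most 10^(94.9/10) − 1.259e+08 = 2.964e+09, i.e. 94.72 dB(A).
So the grinder must be reduced from 98.4 to 94.72 dB(A): IL = 3.68 dB.

4 dB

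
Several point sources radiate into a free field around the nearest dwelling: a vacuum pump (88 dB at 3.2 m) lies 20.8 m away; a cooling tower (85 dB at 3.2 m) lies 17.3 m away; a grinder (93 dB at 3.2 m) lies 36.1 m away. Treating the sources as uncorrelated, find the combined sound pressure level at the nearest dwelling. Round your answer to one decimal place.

76.2 dB

First find each source's level at the receiver (point-source: −20·log₁₀(r/r_ref)), then combine on an intensity basis.
vacuum pump: 88 − 20·log₁₀(20.8/3.2) = 88 − 16.26 = 71.74 dB.
cooling tower: 85 − 20·log₁₀(17.3/3.2) = 85 − 14.66 = 70.34 dB.
grinder: 93 − 20·log₁₀(36.1/3.2) = 93 − 21.05 = 71.95 dB.
Σ 10^(L/10) = 4.143e+07 → L_total = 10·log₁₀(4.143e+07) = 76.17 dB.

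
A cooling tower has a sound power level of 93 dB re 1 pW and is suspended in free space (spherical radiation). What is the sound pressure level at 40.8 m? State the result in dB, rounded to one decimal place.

49.8 dB

L_p = L_w − 10·log₁₀(4π·r²) with r = 40.8 m.
4π·r² = 2.092e+04 m², 10·log₁₀ of that is 43.205 dB.
L_p = 93 − 43.205 = 49.79 dB.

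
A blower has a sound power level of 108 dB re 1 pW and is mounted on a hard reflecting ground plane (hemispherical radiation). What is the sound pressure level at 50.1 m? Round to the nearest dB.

L_p = L_w − 10·log₁₀(2π·r²) with r = 50.1 m.
2π·r² = 1.577e+04 m², 10·log₁₀ of that is 41.979 dB.
L_p = 108 − 41.979 = 66.02 dB.

66 dB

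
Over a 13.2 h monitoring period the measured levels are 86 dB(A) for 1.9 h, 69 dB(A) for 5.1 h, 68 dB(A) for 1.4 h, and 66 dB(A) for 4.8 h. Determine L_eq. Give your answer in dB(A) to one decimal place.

Weight each interval's intensity by its duration and average over T = 13.2 h:
Σ tᵢ·10^(Lᵢ/10) = 1.9·10^(86/10) + 5.1·10^(69/10) + 1.4·10^(68/10) + 4.8·10^(66/10) = 8.249e+08.
L_eq = 10·log₁₀(8.249e+08/13.2) = 77.96 dB(A).

78.0 dB(A)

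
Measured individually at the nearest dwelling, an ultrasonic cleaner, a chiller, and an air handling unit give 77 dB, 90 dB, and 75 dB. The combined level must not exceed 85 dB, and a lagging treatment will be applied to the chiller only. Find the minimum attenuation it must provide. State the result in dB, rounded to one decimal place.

6.3 dB

The untreated sources together contribute 10^(77/10) + 10^(75/10) = 8.174e+07, i.e. 79.12 dB.
The limit corresponds to 10^(85/10) = 3.162e+08; subtracting the fixed part leaves 2.345e+08 for the chiller, i.e. 83.70 dB.
So the chiller must be reduced from 90 to 83.70 dB: IL = 6.30 dB.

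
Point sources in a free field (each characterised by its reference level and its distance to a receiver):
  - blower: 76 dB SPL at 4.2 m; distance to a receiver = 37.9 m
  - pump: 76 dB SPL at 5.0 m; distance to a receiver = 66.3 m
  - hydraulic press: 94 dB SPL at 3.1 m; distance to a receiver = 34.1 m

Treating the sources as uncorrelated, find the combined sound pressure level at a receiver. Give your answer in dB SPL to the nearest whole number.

Propagate each source to the receiver with L = L_ref − 20·log₁₀(r/r_ref), then add intensities.
blower: 76 − 20·log₁₀(37.9/4.2) = 76 − 19.11 = 56.89 dB SPL.
pump: 76 − 20·log₁₀(66.3/5.0) = 76 − 22.45 = 53.55 dB SPL.
hydraulic press: 94 − 20·log₁₀(34.1/3.1) = 94 − 20.83 = 73.17 dB SPL.
Σ 10^(L/10) = 2.147e+07 → L_total = 10·log₁₀(2.147e+07) = 73.32 dB SPL.

73 dB SPL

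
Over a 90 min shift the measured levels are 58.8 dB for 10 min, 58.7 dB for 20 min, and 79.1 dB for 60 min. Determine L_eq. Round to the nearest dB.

Weight each interval's intensity by its duration and average over T = 90 min:
Σ tᵢ·10^(Lᵢ/10) = 10·10^(58.8/10) + 20·10^(58.7/10) + 60·10^(79.1/10) = 4.899e+09.
L_eq = 10·log₁₀(4.899e+09/90) = 77.36 dB.

77 dB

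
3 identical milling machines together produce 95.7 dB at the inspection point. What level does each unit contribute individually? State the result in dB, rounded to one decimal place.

3 equal contributions raise the level by 10·log₁₀ 3 = 4.771 dB, so each unit alone gives 95.7 − 4.771.

90.9 dB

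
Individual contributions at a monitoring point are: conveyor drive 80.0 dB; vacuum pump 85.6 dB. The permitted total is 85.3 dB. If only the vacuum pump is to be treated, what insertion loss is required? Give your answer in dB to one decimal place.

1.8 dB

The untreated sources together contribute 10^(80.0/10) = 1.000e+08, i.e. 80.00 dB.
To meet 85.3 dB overall, the treated vacuum pump may contribute at most 10^(85.3/10) − 1.000e+08 = 2.388e+08, i.e. 83.78 dB.
So the vacuum pump must be reduced from 85.6 to 83.78 dB: IL = 1.82 dB.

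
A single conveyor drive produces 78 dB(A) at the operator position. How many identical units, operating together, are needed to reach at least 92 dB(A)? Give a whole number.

26

Need L₁ + 10·log₁₀ N ≥ 92, i.e. log₁₀ N ≥ 1.40.
N ≥ 10^(14.0/10) = 25.119, so N = 26.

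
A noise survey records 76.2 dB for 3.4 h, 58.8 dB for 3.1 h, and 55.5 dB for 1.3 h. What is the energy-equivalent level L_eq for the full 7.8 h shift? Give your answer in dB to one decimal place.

Weight each interval's intensity by its duration and average over T = 7.8 h:
Σ tᵢ·10^(Lᵢ/10) = 3.4·10^(76.2/10) + 3.1·10^(58.8/10) + 1.3·10^(55.5/10) = 1.445e+08.
L_eq = 10·log₁₀(1.445e+08/7.8) = 72.68 dB.

72.7 dB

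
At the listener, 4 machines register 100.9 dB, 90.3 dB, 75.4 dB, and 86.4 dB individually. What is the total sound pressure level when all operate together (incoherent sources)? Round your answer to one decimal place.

101.4 dB

For uncorrelated sources the intensities add, so convert each level to linear form, sum, and take 10·log₁₀ of the total.
Σ 10^(L/10) = 10^(100.9/10) + 10^(90.3/10) + 10^(75.4/10) + 10^(86.4/10) = 1.385e+10.
L_total = 10·log₁₀(1.385e+10) = 101.41 dB.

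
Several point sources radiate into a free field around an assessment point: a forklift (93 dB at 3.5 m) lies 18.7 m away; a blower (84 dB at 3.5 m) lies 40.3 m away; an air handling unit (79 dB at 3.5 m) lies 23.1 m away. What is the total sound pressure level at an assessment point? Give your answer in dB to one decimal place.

78.7 dB

Apply inverse-square spreading to bring every level to the receiver, then sum 10^(L/10).
forklift: 93 − 20·log₁₀(18.7/3.5) = 93 − 14.56 = 78.44 dB.
blower: 84 − 20·log₁₀(40.3/3.5) = 84 − 21.22 = 62.78 dB.
air handling unit: 79 − 20·log₁₀(23.1/3.5) = 79 − 16.39 = 62.61 dB.
Σ 10^(L/10) = 7.361e+07 → L_total = 10·log₁₀(7.361e+07) = 78.67 dB.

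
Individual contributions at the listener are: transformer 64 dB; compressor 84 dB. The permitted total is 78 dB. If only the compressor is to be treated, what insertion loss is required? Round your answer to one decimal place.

Fixed contribution from the other source: Σ 10^(L/10) = 10^(64/10) = 2.512e+06 (64.00 dB).
The limit corresponds to 10^(78/10) = 6.310e+07; subtracting the fixed part leaves 6.058e+07 for the compressor, i.e. 77.82 dB.
So the compressor must be reduced from 84 to 77.82 dB: IL = 6.18 dB.

6.2 dB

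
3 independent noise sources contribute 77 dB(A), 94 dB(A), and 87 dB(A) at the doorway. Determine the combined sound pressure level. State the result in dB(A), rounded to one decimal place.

For uncorrelated sources the intensities add, so convert each level to linear form, sum, and take 10·log₁₀ of the total.
Σ 10^(L/10) = 10^(77/10) + 10^(94/10) + 10^(87/10) = 3.063e+09.
L_total = 10·log₁₀(3.063e+09) = 94.86 dB(A).

94.9 dB(A)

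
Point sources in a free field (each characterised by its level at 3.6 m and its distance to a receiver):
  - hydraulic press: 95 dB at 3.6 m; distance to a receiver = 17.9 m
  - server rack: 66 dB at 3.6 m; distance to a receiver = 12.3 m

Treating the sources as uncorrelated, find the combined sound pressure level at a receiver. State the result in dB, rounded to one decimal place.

Apply inverse-square spreading to bring every level to the receiver, then sum 10^(L/10).
hydraulic press: 95 − 20·log₁₀(17.9/3.6) = 95 − 13.93 = 81.07 dB.
server rack: 66 − 20·log₁₀(12.3/3.6) = 66 − 10.67 = 55.33 dB.
Σ 10^(L/10) = 1.282e+08 → L_total = 10·log₁₀(1.282e+08) = 81.08 dB.

81.1 dB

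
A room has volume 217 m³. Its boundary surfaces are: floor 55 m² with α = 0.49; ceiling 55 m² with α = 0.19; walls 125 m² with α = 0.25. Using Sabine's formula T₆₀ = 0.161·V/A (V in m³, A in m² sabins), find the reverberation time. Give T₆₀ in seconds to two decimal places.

0.51 s

Summing Sᵢαᵢ: 55·0.49 + 55·0.19 + 125·0.25 = 68.65 m².
T₆₀ = 0.161 × 217 / 68.65 = 0.509 s.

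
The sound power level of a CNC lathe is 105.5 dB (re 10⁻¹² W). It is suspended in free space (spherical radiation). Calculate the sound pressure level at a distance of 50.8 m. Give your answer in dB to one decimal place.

Free-field spherical radiation: L_p = L_w − 10·log₁₀(4π·r²), r = 50.8 m.
4π·r² = 3.243e+04 m², 10·log₁₀ of that is 45.109 dB.
L_p = 105.5 − 45.109 = 60.39 dB.

60.4 dB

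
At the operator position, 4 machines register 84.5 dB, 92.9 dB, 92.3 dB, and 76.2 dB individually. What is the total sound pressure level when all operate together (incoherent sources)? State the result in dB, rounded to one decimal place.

96.0 dB

Incoherent sources combine by intensity addition: L_total = 10·log₁₀(Σ 10^(L_i/10)).
Σ 10^(L/10) = 10^(84.5/10) + 10^(92.9/10) + 10^(92.3/10) + 10^(76.2/10) = 3.972e+09.
L_total = 10·log₁₀(3.972e+09) = 95.99 dB.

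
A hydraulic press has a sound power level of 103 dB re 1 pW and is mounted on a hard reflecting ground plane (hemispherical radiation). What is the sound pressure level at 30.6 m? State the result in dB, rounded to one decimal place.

The power spreads over a hemisphere of area 2π·r², so L_p = L_w − 10·log₁₀(2π·r²).
2π·r² = 5883 m², 10·log₁₀ of that is 37.696 dB.
L_p = 103 − 37.696 = 65.30 dB.

65.3 dB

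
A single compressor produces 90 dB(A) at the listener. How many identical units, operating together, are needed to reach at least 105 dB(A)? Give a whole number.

Need L₁ + 10·log₁₀ N ≥ 105, i.e. log₁₀ N ≥ 1.50.
N ≥ 10^(15.0/10) = 31.623, so N = 32.

32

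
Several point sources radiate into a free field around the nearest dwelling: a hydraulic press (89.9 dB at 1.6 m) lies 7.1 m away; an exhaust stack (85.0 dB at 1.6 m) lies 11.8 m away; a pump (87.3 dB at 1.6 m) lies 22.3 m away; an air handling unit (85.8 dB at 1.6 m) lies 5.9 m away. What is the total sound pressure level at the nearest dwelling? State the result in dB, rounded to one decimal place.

79.4 dB

Apply inverse-square spreading to bring every level to the receiver, then sum 10^(L/10).
hydraulic press: 89.9 − 20·log₁₀(7.1/1.6) = 89.9 − 12.94 = 76.96 dB.
exhaust stack: 85.0 − 20·log₁₀(11.8/1.6) = 85.0 − 17.36 = 67.64 dB.
pump: 87.3 − 20·log₁₀(22.3/1.6) = 87.3 − 22.88 = 64.42 dB.
air handling unit: 85.8 − 20·log₁₀(5.9/1.6) = 85.8 − 11.33 = 74.47 dB.
Σ 10^(L/10) = 8.617e+07 → L_total = 10·log₁₀(8.617e+07) = 79.35 dB.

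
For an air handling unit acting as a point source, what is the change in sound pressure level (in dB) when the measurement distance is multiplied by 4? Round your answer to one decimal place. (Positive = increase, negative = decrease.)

-12.0 dB

With spherical spreading the level changes by −20·log₁₀(r₂/r₁).
ΔL = −20·log₁₀(4) = -12.04 dB.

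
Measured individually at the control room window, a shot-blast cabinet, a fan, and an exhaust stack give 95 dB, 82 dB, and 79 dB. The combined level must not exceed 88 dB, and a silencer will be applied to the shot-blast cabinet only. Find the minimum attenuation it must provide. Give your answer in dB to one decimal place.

9.1 dB

The untreated sources together contribute 10^(82/10) + 10^(79/10) = 2.379e+08, i.e. 83.76 dB.
To meet 88 dB overall, the treated shot-blast cabinet may contribute at most 10^(88/10) − 2.379e+08 = 3.930e+08, i.e. 85.94 dB.
Required insertion loss = 95 − 85.94 = 9.06 dB.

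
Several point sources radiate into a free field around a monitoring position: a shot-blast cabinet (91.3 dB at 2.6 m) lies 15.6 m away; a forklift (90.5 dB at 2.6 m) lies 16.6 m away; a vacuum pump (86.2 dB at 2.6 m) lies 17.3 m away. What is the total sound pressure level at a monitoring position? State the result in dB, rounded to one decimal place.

78.7 dB

Apply inverse-square spreading to bring every level to the receiver, then sum 10^(L/10).
shot-blast cabinet: 91.3 − 20·log₁₀(15.6/2.6) = 91.3 − 15.56 = 75.74 dB.
forklift: 90.5 − 20·log₁₀(16.6/2.6) = 90.5 − 16.10 = 74.40 dB.
vacuum pump: 86.2 − 20·log₁₀(17.3/2.6) = 86.2 − 16.46 = 69.74 dB.
Σ 10^(L/10) = 7.441e+07 → L_total = 10·log₁₀(7.441e+07) = 78.72 dB.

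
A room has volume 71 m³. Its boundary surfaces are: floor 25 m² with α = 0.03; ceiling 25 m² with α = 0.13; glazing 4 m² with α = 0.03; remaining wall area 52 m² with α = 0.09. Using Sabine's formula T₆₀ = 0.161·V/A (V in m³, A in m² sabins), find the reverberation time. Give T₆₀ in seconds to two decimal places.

A = Σ Sᵢαᵢ = 25·0.03 + 25·0.13 + 4·0.03 + 52·0.09 = 8.80 m².
T₆₀ = 0.161·V/A = 0.161·71/8.80 = 1.299 s.

1.30 s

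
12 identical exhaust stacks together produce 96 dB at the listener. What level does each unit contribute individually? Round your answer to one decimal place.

Dividing the total intensity by 12 lowers the level by 10·log₁₀ 12 = 10.792 dB: L₁ = 96 − 10.792.

85.2 dB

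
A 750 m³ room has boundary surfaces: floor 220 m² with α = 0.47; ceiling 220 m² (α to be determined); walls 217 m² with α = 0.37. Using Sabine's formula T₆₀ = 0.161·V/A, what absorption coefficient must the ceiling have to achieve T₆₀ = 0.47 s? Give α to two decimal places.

0.33

Required total absorption A = 0.161·750/0.47 = 256.91 m².
Absorption from the other surfaces = 220·0.47 + 217·0.37 = 183.69 m², so the ceiling must supply 73.22 m² over 220 m².
α = 73.22/220 = 0.333.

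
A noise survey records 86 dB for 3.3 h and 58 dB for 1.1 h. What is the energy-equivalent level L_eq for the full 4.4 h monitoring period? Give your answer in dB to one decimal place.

84.8 dB

The energy average is taken in the linear domain: L_eq = 10·log₁₀[(Σ tᵢ·10^(Lᵢ/10))/T], T = 4.4 h.
Σ tᵢ·10^(Lᵢ/10) = 3.3·10^(86/10) + 1.1·10^(58/10) = 1.314e+09.
L_eq = 10·log₁₀(1.314e+09/4.4) = 84.75 dB.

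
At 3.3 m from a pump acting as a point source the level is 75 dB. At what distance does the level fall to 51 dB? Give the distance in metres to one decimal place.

52.3 m

The 24.0 dB drop corresponds to a distance ratio of 10^(24.0/20) for a point source.
r₂ = 3.3·10^((75−51)/20) = 3.3·10^(24.0/20) = 52.30 m.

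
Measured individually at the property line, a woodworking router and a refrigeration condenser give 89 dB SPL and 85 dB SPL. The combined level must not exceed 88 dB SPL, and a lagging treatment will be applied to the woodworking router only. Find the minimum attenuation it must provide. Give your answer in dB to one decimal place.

Fixed contribution from the other source: Σ 10^(L/10) = 10^(85/10) = 3.162e+08 (85.00 dB SPL).
To meet 88 dB SPL overall, the treated woodworking router may contribute at most 10^(88/10) − 3.162e+08 = 3.147e+08, i.e. 84.98 dB SPL.
Required insertion loss = 89 − 84.98 = 4.02 dB.

4.0 dB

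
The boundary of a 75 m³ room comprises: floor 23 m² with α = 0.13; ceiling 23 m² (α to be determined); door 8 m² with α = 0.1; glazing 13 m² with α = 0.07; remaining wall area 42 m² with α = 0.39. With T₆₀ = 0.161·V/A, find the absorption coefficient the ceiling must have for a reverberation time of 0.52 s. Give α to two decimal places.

From T₆₀ = 0.161·V/A, the target T₆₀ = 0.52 s needs A = 0.161·75/0.52 = 23.22 m².
Absorption from the other surfaces = 23·0.13 + 8·0.1 + 13·0.07 + 42·0.39 = 21.08 m², so the ceiling must supply 2.14 m² over 23 m².
α = 2.14/23 = 0.093.

0.09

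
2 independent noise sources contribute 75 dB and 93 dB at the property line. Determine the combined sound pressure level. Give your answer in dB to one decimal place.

93.1 dB

For uncorrelated sources the intensities add, so convert each level to linear form, sum, and take 10·log₁₀ of the total.
Σ 10^(L/10) = 10^(75/10) + 10^(93/10) = 2.027e+09.
L_total = 10·log₁₀(2.027e+09) = 93.07 dB.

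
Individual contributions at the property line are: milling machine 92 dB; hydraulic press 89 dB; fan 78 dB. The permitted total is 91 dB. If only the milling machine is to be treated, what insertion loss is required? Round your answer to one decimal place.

6.0 dB

Everything except the milling machine sums to 10^(89/10) + 10^(78/10) = 8.574e+08 in linear terms, 89.33 dB.
To meet 91 dB overall, the treated milling machine may contribute at most 10^(91/10) − 8.574e+08 = 4.015e+08, i.e. 86.04 dB.
So the milling machine must be reduced from 92 to 86.04 dB: IL = 5.96 dB.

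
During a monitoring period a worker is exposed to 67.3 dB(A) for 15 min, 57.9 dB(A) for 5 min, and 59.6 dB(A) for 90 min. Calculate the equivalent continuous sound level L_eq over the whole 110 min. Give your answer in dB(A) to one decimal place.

L_eq = 10·log₁₀[(1/T)·Σ tᵢ·10^(Lᵢ/10)] with T = 110 min.
Σ tᵢ·10^(Lᵢ/10) = 15·10^(67.3/10) + 5·10^(57.9/10) + 90·10^(59.6/10) = 1.657e+08.
L_eq = 10·log₁₀(1.657e+08/110) = 61.78 dB(A).

61.8 dB(A)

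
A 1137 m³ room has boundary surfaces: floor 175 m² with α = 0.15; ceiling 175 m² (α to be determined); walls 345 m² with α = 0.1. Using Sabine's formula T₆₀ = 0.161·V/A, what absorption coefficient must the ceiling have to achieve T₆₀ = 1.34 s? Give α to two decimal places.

0.43

Required total absorption A = 0.161·1137/1.34 = 136.61 m².
Absorption from the other surfaces = 175·0.15 + 345·0.1 = 60.75 m², so the ceiling must supply 75.86 m² over 175 m².
α = 75.86/175 = 0.433.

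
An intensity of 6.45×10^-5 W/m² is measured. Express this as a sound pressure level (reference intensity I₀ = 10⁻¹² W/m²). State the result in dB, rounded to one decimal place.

L = 10·log₁₀(I/I₀) = 10·log₁₀(6.45×10^-5/10⁻¹²) = 10·log₁₀(6.45×10^7).
L = 10·(0.8096 + 7) = 78.10 dB.

78.1 dB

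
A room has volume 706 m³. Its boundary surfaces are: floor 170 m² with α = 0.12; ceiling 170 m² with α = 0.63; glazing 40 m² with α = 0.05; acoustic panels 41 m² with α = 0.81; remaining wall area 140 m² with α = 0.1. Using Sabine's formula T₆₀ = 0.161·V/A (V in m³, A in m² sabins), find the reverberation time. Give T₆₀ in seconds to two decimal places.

Total absorption A = 170·0.12 + 170·0.63 + 40·0.05 + 41·0.81 + 140·0.1 = 176.71 m² sabins.
T₆₀ = 0.161·V/A = 0.161·706/176.71 = 0.643 s.

0.64 s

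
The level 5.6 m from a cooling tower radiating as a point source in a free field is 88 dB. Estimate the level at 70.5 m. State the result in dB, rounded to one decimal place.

66.0 dB

Spherical spreading from a point source gives a 20·log₁₀(r₂/r₁) drop.
L₂ = 88 − 20·log₁₀(70.5/5.6) = 88 − 22.000 = 66.00 dB.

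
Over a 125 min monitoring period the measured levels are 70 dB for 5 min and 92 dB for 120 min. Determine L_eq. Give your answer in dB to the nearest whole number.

Weight each interval's intensity by its duration and average over T = 125 min:
Σ tᵢ·10^(Lᵢ/10) = 5·10^(70/10) + 120·10^(92/10) = 1.902e+11.
L_eq = 10·log₁₀(1.902e+11/125) = 91.82 dB.

92 dB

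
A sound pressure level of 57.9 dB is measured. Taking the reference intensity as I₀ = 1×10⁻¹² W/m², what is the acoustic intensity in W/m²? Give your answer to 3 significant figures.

I/I₀ = 10^(57.9/10) = 6.166e+05, so I = 6.166e+05 × 10⁻¹² W/m².

6.17e-07 W/m²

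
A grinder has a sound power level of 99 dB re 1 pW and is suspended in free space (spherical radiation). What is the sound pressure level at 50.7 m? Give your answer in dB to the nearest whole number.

54 dB

Free-field spherical radiation: L_p = L_w − 10·log₁₀(4π·r²), r = 50.7 m.
4π·r² = 3.23e+04 m², 10·log₁₀ of that is 45.092 dB.
L_p = 99 − 45.092 = 53.91 dB.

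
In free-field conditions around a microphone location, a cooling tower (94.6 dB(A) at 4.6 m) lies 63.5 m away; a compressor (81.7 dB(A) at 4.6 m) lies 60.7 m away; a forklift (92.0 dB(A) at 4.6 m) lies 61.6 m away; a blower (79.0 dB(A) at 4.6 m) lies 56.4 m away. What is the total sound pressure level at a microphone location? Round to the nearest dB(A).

74 dB(A)

First find each source's level at the receiver (point-source: −20·log₁₀(r/r_ref)), then combine on an intensity basis.
cooling tower: 94.6 − 20·log₁₀(63.5/4.6) = 94.6 − 22.80 = 71.80 dB(A).
compressor: 81.7 − 20·log₁₀(60.7/4.6) = 81.7 − 22.41 = 59.29 dB(A).
forklift: 92.0 − 20·log₁₀(61.6/4.6) = 92.0 − 22.54 = 69.46 dB(A).
blower: 79.0 − 20·log₁₀(56.4/4.6) = 79.0 − 21.77 = 57.23 dB(A).
Σ 10^(L/10) = 2.535e+07 → L_total = 10·log₁₀(2.535e+07) = 74.04 dB(A).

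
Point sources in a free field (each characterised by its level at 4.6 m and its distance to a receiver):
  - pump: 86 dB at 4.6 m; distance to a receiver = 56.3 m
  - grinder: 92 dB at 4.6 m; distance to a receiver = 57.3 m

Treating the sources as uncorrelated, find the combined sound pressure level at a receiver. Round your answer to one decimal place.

First find each source's level at the receiver (point-source: −20·log₁₀(r/r_ref)), then combine on an intensity basis.
pump: 86 − 20·log₁₀(56.3/4.6) = 86 − 21.76 = 64.24 dB.
grinder: 92 − 20·log₁₀(57.3/4.6) = 92 − 21.91 = 70.09 dB.
Σ 10^(L/10) = 1.287e+07 → L_total = 10·log₁₀(1.287e+07) = 71.10 dB.

71.1 dB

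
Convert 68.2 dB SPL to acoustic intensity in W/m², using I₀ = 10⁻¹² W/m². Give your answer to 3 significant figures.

6.61e-06 W/m²

I/I₀ = 10^(68.2/10) = 6.607e+06, so I = 6.607e+06 × 10⁻¹² W/m².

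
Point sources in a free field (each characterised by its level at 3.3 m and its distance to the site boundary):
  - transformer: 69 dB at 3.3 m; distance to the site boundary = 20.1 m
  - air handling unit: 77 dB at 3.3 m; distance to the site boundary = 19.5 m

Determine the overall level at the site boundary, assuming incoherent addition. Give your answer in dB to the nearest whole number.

62 dB

Propagate each source to the receiver with L = L_ref − 20·log₁₀(r/r_ref), then add intensities.
transformer: 69 − 20·log₁₀(20.1/3.3) = 69 − 15.69 = 53.31 dB.
air handling unit: 77 − 20·log₁₀(19.5/3.3) = 77 − 15.43 = 61.57 dB.
Σ 10^(L/10) = 1.649e+06 → L_total = 10·log₁₀(1.649e+06) = 62.17 dB.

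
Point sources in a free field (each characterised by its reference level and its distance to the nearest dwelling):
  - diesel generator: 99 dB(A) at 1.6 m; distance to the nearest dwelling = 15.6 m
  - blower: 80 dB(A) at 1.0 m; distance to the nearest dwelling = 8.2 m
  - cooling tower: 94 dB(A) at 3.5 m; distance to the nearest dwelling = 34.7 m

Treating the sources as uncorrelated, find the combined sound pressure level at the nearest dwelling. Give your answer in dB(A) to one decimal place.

First find each source's level at the receiver (point-source: −20·log₁₀(r/r_ref)), then combine on an intensity basis.
diesel generator: 99 − 20·log₁₀(15.6/1.6) = 99 − 19.78 = 79.22 dB(A).
blower: 80 − 20·log₁₀(8.2/1.0) = 80 − 18.28 = 61.72 dB(A).
cooling tower: 94 − 20·log₁₀(34.7/3.5) = 94 − 19.93 = 74.07 dB(A).
Σ 10^(L/10) = 1.106e+08 → L_total = 10·log₁₀(1.106e+08) = 80.44 dB(A).

80.4 dB(A)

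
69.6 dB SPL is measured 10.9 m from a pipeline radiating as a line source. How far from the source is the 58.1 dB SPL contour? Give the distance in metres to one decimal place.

154.0 m

The 11.5 dB drop corresponds to a distance ratio of 10^(11.5/10) for a line source.
r₂ = 10.9·10^((69.6−58.1)/10) = 10.9·10^(11.5/10) = 153.97 m.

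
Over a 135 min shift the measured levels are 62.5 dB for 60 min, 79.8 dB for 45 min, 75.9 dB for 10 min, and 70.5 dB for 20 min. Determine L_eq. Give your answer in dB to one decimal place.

75.7 dB

Weight each interval's intensity by its duration and average over T = 135 min:
Σ tᵢ·10^(Lᵢ/10) = 60·10^(62.5/10) + 45·10^(79.8/10) + 10·10^(75.9/10) + 20·10^(70.5/10) = 5.018e+09.
L_eq = 10·log₁₀(5.018e+09/135) = 75.70 dB.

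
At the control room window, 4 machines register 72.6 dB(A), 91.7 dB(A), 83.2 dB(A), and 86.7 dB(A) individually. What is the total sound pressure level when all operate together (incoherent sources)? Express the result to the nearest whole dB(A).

For uncorrelated sources the intensities add, so convert each level to linear form, sum, and take 10·log₁₀ of the total.
Σ 10^(L/10) = 10^(72.6/10) + 10^(91.7/10) + 10^(83.2/10) + 10^(86.7/10) = 2.174e+09.
L_total = 10·log₁₀(2.174e+09) = 93.37 dB(A).

93 dB(A)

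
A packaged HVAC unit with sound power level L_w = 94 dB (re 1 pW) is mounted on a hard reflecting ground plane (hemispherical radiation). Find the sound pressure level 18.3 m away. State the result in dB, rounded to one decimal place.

L_p = L_w − 10·log₁₀(2π·r²) with r = 18.3 m.
2π·r² = 2104 m², 10·log₁₀ of that is 33.231 dB.
L_p = 94 − 33.231 = 60.77 dB.

60.8 dB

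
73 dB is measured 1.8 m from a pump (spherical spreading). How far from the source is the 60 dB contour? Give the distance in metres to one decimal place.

Point-source spreading drops the level by 20·log₁₀(r₂/r₁); inverting, r₂/r₁ = 10^(ΔL/20).
r₂ = 1.8·10^((73−60)/20) = 1.8·10^(13.0/20) = 8.04 m.

8.0 m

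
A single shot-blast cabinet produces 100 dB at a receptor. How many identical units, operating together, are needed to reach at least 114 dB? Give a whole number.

N identical sources give L₁ + 10·log₁₀ N, so require 10·log₁₀ N ≥ 114 − 100 = 14.0 dB.
N ≥ 10^(14.0/10) = 25.119, so N = 26.

26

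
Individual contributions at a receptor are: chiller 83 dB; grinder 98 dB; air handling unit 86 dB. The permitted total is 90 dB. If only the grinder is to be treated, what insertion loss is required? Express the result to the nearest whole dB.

The untreated sources together contribute 10^(83/10) + 10^(86/10) = 5.976e+08, i.e. 87.76 dB.
To meet 90 dB overall, the treated grinder may contribute at most 10^(90/10) − 5.976e+08 = 4.024e+08, i.e. 86.05 dB.
So the grinder must be reduced from 98 to 86.05 dB: IL = 11.95 dB.

12 dB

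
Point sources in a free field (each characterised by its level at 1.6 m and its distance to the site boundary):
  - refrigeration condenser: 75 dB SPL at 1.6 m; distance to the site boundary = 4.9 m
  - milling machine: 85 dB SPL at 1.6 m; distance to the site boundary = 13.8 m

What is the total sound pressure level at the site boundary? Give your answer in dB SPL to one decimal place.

Propagate each source to the receiver with L = L_ref − 20·log₁₀(r/r_ref), then add intensities.
refrigeration condenser: 75 − 20·log₁₀(4.9/1.6) = 75 − 9.72 = 65.28 dB SPL.
milling machine: 85 − 20·log₁₀(13.8/1.6) = 85 − 18.72 = 66.28 dB SPL.
Σ 10^(L/10) = 7.623e+06 → L_total = 10·log₁₀(7.623e+06) = 68.82 dB SPL.

68.8 dB SPL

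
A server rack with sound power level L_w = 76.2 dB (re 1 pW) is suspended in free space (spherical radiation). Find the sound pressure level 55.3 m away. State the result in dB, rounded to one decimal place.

30.4 dB

L_p = L_w − 10·log₁₀(4π·r²) with r = 55.3 m.
4π·r² = 3.843e+04 m², 10·log₁₀ of that is 45.847 dB.
L_p = 76.2 − 45.847 = 30.35 dB.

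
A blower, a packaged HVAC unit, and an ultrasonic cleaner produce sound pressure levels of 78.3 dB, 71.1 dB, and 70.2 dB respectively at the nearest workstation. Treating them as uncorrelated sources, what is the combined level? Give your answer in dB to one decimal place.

Incoherent sources combine by intensity addition: L_total = 10·log₁₀(Σ 10^(L_i/10)).
Σ 10^(L/10) = 10^(78.3/10) + 10^(71.1/10) + 10^(70.2/10) = 9.096e+07.
L_total = 10·log₁₀(9.096e+07) = 79.59 dB.

79.6 dB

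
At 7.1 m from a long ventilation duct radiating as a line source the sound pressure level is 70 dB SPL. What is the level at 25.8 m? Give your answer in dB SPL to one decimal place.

64.4 dB SPL

For a line source, L₂ = L₁ − 10·log₁₀(r₂/r₁).
L₂ = 70 − 10·log₁₀(25.8/7.1) = 70 − 5.604 = 64.40 dB SPL.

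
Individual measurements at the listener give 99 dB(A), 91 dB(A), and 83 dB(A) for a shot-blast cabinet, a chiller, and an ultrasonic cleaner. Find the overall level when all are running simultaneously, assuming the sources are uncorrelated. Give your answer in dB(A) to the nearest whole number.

100 dB(A)

Incoherent sources combine by intensity addition: L_total = 10·log₁₀(Σ 10^(L_i/10)).
Σ 10^(L/10) = 10^(99/10) + 10^(91/10) + 10^(83/10) = 9.402e+09.
L_total = 10·log₁₀(9.402e+09) = 99.73 dB(A).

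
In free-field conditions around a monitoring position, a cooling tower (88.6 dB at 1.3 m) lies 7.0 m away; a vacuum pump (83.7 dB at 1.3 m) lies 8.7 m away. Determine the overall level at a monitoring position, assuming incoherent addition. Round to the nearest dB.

75 dB

Apply inverse-square spreading to bring every level to the receiver, then sum 10^(L/10).
cooling tower: 88.6 − 20·log₁₀(7.0/1.3) = 88.6 − 14.62 = 73.98 dB.
vacuum pump: 83.7 − 20·log₁₀(8.7/1.3) = 83.7 − 16.51 = 67.19 dB.
Σ 10^(L/10) = 3.022e+07 → L_total = 10·log₁₀(3.022e+07) = 74.80 dB.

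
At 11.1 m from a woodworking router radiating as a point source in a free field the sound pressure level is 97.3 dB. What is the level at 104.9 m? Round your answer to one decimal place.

Point-source attenuation: ΔL = 20·log₁₀(r₂/r₁) = 20·log₁₀(104.9/11.1) = 19.509 dB.
L₂ = 97.3 − 20·log₁₀(104.9/11.1) = 97.3 − 19.509 = 77.79 dB.

77.8 dB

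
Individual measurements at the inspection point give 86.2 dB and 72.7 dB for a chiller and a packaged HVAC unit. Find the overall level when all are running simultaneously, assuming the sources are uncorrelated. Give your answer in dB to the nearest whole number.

For uncorrelated sources the intensities add, so convert each level to linear form, sum, and take 10·log₁₀ of the total.
Σ 10^(L/10) = 10^(86.2/10) + 10^(72.7/10) = 4.355e+08.
L_total = 10·log₁₀(4.355e+08) = 86.39 dB.

86 dB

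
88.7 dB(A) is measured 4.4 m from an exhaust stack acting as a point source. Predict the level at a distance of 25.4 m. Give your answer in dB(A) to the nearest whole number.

Spherical spreading from a point source gives a 20·log₁₀(r₂/r₁) drop.
L₂ = 88.7 − 20·log₁₀(25.4/4.4) = 88.7 − 15.228 = 73.47 dB(A).

73 dB(A)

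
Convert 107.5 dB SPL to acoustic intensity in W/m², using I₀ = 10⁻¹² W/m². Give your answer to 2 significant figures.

0.056 W/m²

I/I₀ = 10^(107.5/10) = 5.623e+10, so I = 5.623e+10 × 10⁻¹² W/m².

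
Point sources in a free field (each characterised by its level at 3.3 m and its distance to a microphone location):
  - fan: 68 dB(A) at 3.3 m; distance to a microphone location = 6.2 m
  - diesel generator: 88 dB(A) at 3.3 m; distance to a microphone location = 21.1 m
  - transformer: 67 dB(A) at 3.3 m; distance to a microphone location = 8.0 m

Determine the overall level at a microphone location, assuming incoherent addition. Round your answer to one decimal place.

Apply inverse-square spreading to bring every level to the receiver, then sum 10^(L/10).
fan: 68 − 20·log₁₀(6.2/3.3) = 68 − 5.48 = 62.52 dB(A).
diesel generator: 88 − 20·log₁₀(21.1/3.3) = 88 − 16.12 = 71.88 dB(A).
transformer: 67 − 20·log₁₀(8.0/3.3) = 67 − 7.69 = 59.31 dB(A).
Σ 10^(L/10) = 1.807e+07 → L_total = 10·log₁₀(1.807e+07) = 72.57 dB(A).

72.6 dB(A)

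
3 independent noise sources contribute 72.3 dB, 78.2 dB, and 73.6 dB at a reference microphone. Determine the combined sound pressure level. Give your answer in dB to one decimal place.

80.3 dB

For uncorrelated sources the intensities add, so convert each level to linear form, sum, and take 10·log₁₀ of the total.
Σ 10^(L/10) = 10^(72.3/10) + 10^(78.2/10) + 10^(73.6/10) = 1.060e+08.
L_total = 10·log₁₀(1.060e+08) = 80.25 dB.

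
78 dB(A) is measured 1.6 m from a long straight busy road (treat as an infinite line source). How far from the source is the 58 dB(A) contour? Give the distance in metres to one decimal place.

160.0 m

For a line source L₁ − L₂ = 10·log₁₀(r₂/r₁), so r₂ = r₁·10^((L₁−L₂)/10).
r₂ = 1.6·10^((78−58)/10) = 1.6·10^(20.0/10) = 160.00 m.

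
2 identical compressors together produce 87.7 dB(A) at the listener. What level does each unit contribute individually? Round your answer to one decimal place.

Dividing the total intensity by 2 lowers the level by 10·log₁₀ 2 = 3.010 dB: L₁ = 87.7 − 3.010.

84.7 dB(A)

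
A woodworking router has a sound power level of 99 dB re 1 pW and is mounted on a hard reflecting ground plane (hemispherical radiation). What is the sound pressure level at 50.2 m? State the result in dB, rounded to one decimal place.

57.0 dB

Free-field hemispherical radiation: L_p = L_w − 10·log₁₀(2π·r²), r = 50.2 m.
2π·r² = 1.583e+04 m², 10·log₁₀ of that is 41.996 dB.
L_p = 99 − 41.996 = 57.00 dB.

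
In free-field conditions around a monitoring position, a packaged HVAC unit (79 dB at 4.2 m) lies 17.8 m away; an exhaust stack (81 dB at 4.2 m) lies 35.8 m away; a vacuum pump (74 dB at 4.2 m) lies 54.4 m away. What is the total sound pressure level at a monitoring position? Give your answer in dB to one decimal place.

First find each source's level at the receiver (point-source: −20·log₁₀(r/r_ref)), then combine on an intensity basis.
packaged HVAC unit: 79 − 20·log₁₀(17.8/4.2) = 79 − 12.54 = 66.46 dB.
exhaust stack: 81 − 20·log₁₀(35.8/4.2) = 81 − 18.61 = 62.39 dB.
vacuum pump: 74 − 20·log₁₀(54.4/4.2) = 74 − 22.25 = 51.75 dB.
Σ 10^(L/10) = 6.305e+06 → L_total = 10·log₁₀(6.305e+06) = 68.00 dB.

68.0 dB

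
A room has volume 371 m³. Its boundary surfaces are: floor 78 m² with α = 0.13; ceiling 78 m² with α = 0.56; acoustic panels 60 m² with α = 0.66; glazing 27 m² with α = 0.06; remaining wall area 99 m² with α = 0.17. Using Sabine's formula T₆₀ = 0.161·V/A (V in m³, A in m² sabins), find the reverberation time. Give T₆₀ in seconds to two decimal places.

0.53 s

Summing Sᵢαᵢ: 78·0.13 + 78·0.56 + 60·0.66 + 27·0.06 + 99·0.17 = 111.87 m².
T₆₀ = 0.161 × 371 / 111.87 = 0.534 s.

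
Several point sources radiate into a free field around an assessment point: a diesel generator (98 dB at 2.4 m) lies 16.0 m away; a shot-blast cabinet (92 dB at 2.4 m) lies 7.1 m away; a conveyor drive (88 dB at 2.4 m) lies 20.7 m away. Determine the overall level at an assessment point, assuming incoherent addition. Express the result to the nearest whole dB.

First find each source's level at the receiver (point-source: −20·log₁₀(r/r_ref)), then combine on an intensity basis.
diesel generator: 98 − 20·log₁₀(16.0/2.4) = 98 − 16.48 = 81.52 dB.
shot-blast cabinet: 92 − 20·log₁₀(7.1/2.4) = 92 − 9.42 = 82.58 dB.
conveyor drive: 88 − 20·log₁₀(20.7/2.4) = 88 − 18.72 = 69.28 dB.
Σ 10^(L/10) = 3.315e+08 → L_total = 10·log₁₀(3.315e+08) = 85.21 dB.

85 dB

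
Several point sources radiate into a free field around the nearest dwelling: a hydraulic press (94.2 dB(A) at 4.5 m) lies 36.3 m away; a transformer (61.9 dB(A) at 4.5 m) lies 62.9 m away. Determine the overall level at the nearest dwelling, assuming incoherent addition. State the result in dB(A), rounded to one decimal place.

76.1 dB(A)

Propagate each source to the receiver with L = L_ref − 20·log₁₀(r/r_ref), then add intensities.
hydraulic press: 94.2 − 20·log₁₀(36.3/4.5) = 94.2 − 18.13 = 76.07 dB(A).
transformer: 61.9 − 20·log₁₀(62.9/4.5) = 61.9 − 22.91 = 38.99 dB(A).
Σ 10^(L/10) = 4.043e+07 → L_total = 10·log₁₀(4.043e+07) = 76.07 dB(A).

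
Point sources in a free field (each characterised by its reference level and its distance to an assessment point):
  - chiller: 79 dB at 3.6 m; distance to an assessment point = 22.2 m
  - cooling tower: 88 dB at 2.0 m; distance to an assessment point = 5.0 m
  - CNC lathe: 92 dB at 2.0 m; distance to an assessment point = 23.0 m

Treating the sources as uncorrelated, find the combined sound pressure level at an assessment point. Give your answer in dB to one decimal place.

80.6 dB

Apply inverse-square spreading to bring every level to the receiver, then sum 10^(L/10).
chiller: 79 − 20·log₁₀(22.2/3.6) = 79 − 15.80 = 63.20 dB.
cooling tower: 88 − 20·log₁₀(5.0/2.0) = 88 − 7.96 = 80.04 dB.
CNC lathe: 92 − 20·log₁₀(23.0/2.0) = 92 − 21.21 = 70.79 dB.
Σ 10^(L/10) = 1.150e+08 → L_total = 10·log₁₀(1.150e+08) = 80.61 dB.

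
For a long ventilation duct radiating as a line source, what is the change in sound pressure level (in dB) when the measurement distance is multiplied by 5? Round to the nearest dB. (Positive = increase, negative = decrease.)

With cylindrical spreading the level changes by −10·log₁₀(r₂/r₁).
ΔL = −10·log₁₀(5) = -6.99 dB.

-7 dB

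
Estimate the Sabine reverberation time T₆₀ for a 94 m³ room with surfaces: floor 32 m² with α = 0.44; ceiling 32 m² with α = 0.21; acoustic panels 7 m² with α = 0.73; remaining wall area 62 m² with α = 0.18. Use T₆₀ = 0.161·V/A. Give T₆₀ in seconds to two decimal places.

0.41 s

A = Σ Sᵢαᵢ = 32·0.44 + 32·0.21 + 7·0.73 + 62·0.18 = 37.07 m².
T₆₀ = 0.161 × 94 / 37.07 = 0.408 s.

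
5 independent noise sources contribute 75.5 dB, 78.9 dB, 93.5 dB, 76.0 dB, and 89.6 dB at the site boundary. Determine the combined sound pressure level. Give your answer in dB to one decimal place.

For uncorrelated sources the intensities add, so convert each level to linear form, sum, and take 10·log₁₀ of the total.
Σ 10^(L/10) = 10^(75.5/10) + 10^(78.9/10) + 10^(93.5/10) + 10^(76.0/10) + 10^(89.6/10) = 3.304e+09.
L_total = 10·log₁₀(3.304e+09) = 95.19 dB.

95.2 dB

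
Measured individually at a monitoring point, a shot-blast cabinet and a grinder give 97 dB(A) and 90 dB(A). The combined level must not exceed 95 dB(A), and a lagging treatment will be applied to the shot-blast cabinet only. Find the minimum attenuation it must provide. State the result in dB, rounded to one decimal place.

3.7 dB

Fixed contribution from the other source: Σ 10^(L/10) = 10^(90/10) = 1.000e+09 (90.00 dB(A)).
The limit corresponds to 10^(95/10) = 3.162e+09; subtracting the fixed part leaves 2.162e+09 for the shot-blast cabinet, i.e. 93.35 dB(A).
Required insertion loss = 97 − 93.35 = 3.65 dB.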